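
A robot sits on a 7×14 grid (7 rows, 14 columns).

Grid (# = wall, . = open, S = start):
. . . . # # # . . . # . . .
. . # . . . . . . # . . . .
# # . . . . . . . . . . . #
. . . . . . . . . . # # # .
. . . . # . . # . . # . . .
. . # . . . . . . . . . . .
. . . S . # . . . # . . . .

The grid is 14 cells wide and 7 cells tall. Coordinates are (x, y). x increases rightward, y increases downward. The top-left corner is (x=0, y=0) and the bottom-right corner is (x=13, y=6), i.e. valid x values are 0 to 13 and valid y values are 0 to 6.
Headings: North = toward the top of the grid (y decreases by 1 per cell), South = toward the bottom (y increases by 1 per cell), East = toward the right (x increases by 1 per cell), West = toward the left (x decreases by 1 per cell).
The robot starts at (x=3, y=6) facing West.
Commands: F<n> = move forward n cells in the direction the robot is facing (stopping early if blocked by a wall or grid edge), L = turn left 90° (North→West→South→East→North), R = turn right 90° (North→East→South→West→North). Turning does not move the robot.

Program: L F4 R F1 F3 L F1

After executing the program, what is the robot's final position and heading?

Answer: Final position: (x=0, y=6), facing South

Derivation:
Start: (x=3, y=6), facing West
  L: turn left, now facing South
  F4: move forward 0/4 (blocked), now at (x=3, y=6)
  R: turn right, now facing West
  F1: move forward 1, now at (x=2, y=6)
  F3: move forward 2/3 (blocked), now at (x=0, y=6)
  L: turn left, now facing South
  F1: move forward 0/1 (blocked), now at (x=0, y=6)
Final: (x=0, y=6), facing South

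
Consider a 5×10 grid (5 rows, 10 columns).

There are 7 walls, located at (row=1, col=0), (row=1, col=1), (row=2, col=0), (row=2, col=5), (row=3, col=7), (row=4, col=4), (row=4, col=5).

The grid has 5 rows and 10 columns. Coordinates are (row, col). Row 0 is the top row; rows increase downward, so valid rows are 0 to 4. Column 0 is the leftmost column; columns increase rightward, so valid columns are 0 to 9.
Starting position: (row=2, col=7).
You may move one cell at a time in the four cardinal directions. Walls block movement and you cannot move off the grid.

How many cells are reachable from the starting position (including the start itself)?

Answer: Reachable cells: 43

Derivation:
BFS flood-fill from (row=2, col=7):
  Distance 0: (row=2, col=7)
  Distance 1: (row=1, col=7), (row=2, col=6), (row=2, col=8)
  Distance 2: (row=0, col=7), (row=1, col=6), (row=1, col=8), (row=2, col=9), (row=3, col=6), (row=3, col=8)
  Distance 3: (row=0, col=6), (row=0, col=8), (row=1, col=5), (row=1, col=9), (row=3, col=5), (row=3, col=9), (row=4, col=6), (row=4, col=8)
  Distance 4: (row=0, col=5), (row=0, col=9), (row=1, col=4), (row=3, col=4), (row=4, col=7), (row=4, col=9)
  Distance 5: (row=0, col=4), (row=1, col=3), (row=2, col=4), (row=3, col=3)
  Distance 6: (row=0, col=3), (row=1, col=2), (row=2, col=3), (row=3, col=2), (row=4, col=3)
  Distance 7: (row=0, col=2), (row=2, col=2), (row=3, col=1), (row=4, col=2)
  Distance 8: (row=0, col=1), (row=2, col=1), (row=3, col=0), (row=4, col=1)
  Distance 9: (row=0, col=0), (row=4, col=0)
Total reachable: 43 (grid has 43 open cells total)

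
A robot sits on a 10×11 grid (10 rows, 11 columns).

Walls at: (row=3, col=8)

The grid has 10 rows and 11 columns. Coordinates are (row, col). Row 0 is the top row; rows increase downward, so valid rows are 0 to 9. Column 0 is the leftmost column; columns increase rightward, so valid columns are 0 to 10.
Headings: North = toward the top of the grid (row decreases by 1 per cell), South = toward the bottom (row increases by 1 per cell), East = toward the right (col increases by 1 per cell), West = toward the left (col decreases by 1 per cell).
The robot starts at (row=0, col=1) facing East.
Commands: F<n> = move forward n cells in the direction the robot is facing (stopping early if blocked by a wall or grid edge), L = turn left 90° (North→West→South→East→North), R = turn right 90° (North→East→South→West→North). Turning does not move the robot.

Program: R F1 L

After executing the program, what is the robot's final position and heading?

Answer: Final position: (row=1, col=1), facing East

Derivation:
Start: (row=0, col=1), facing East
  R: turn right, now facing South
  F1: move forward 1, now at (row=1, col=1)
  L: turn left, now facing East
Final: (row=1, col=1), facing East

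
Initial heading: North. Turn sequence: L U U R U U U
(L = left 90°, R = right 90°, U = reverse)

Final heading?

Answer: Final heading: South

Derivation:
Start: North
  L (left (90° counter-clockwise)) -> West
  U (U-turn (180°)) -> East
  U (U-turn (180°)) -> West
  R (right (90° clockwise)) -> North
  U (U-turn (180°)) -> South
  U (U-turn (180°)) -> North
  U (U-turn (180°)) -> South
Final: South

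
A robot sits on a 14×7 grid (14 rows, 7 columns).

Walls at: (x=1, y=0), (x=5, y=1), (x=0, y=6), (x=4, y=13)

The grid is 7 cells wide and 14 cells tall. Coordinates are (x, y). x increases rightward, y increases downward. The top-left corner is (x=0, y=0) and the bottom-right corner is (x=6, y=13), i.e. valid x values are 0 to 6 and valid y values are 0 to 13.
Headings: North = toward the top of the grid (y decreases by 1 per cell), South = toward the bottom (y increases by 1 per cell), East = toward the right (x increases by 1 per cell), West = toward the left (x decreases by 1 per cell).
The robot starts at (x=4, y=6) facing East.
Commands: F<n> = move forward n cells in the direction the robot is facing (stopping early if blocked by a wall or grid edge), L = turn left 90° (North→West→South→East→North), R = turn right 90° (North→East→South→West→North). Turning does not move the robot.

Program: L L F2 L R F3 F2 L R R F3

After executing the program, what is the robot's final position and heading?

Start: (x=4, y=6), facing East
  L: turn left, now facing North
  L: turn left, now facing West
  F2: move forward 2, now at (x=2, y=6)
  L: turn left, now facing South
  R: turn right, now facing West
  F3: move forward 1/3 (blocked), now at (x=1, y=6)
  F2: move forward 0/2 (blocked), now at (x=1, y=6)
  L: turn left, now facing South
  R: turn right, now facing West
  R: turn right, now facing North
  F3: move forward 3, now at (x=1, y=3)
Final: (x=1, y=3), facing North

Answer: Final position: (x=1, y=3), facing North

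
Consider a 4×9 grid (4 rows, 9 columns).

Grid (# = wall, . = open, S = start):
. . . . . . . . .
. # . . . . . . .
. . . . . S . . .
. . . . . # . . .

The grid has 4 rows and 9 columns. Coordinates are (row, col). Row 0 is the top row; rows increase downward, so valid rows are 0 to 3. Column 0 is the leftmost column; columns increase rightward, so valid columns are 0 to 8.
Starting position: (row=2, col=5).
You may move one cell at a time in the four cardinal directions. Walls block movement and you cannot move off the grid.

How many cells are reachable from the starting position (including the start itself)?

BFS flood-fill from (row=2, col=5):
  Distance 0: (row=2, col=5)
  Distance 1: (row=1, col=5), (row=2, col=4), (row=2, col=6)
  Distance 2: (row=0, col=5), (row=1, col=4), (row=1, col=6), (row=2, col=3), (row=2, col=7), (row=3, col=4), (row=3, col=6)
  Distance 3: (row=0, col=4), (row=0, col=6), (row=1, col=3), (row=1, col=7), (row=2, col=2), (row=2, col=8), (row=3, col=3), (row=3, col=7)
  Distance 4: (row=0, col=3), (row=0, col=7), (row=1, col=2), (row=1, col=8), (row=2, col=1), (row=3, col=2), (row=3, col=8)
  Distance 5: (row=0, col=2), (row=0, col=8), (row=2, col=0), (row=3, col=1)
  Distance 6: (row=0, col=1), (row=1, col=0), (row=3, col=0)
  Distance 7: (row=0, col=0)
Total reachable: 34 (grid has 34 open cells total)

Answer: Reachable cells: 34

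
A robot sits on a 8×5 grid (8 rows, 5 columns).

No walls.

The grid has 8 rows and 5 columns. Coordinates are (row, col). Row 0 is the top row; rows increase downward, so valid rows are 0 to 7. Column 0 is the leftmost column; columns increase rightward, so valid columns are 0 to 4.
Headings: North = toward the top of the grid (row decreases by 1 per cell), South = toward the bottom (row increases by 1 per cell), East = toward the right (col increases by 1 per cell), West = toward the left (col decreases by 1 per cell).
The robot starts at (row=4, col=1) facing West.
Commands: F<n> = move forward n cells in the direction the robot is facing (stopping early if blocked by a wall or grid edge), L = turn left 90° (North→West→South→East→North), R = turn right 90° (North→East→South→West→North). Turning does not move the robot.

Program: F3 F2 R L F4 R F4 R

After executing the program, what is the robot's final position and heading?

Start: (row=4, col=1), facing West
  F3: move forward 1/3 (blocked), now at (row=4, col=0)
  F2: move forward 0/2 (blocked), now at (row=4, col=0)
  R: turn right, now facing North
  L: turn left, now facing West
  F4: move forward 0/4 (blocked), now at (row=4, col=0)
  R: turn right, now facing North
  F4: move forward 4, now at (row=0, col=0)
  R: turn right, now facing East
Final: (row=0, col=0), facing East

Answer: Final position: (row=0, col=0), facing East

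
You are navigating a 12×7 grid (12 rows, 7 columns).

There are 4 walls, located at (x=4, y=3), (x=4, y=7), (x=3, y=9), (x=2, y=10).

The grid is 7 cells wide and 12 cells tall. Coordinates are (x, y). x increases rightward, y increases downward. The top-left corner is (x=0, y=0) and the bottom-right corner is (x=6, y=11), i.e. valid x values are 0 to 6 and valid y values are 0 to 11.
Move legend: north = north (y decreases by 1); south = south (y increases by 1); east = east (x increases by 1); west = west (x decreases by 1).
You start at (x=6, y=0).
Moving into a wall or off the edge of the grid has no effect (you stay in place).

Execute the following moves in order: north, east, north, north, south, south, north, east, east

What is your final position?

Answer: Final position: (x=6, y=1)

Derivation:
Start: (x=6, y=0)
  north (north): blocked, stay at (x=6, y=0)
  east (east): blocked, stay at (x=6, y=0)
  north (north): blocked, stay at (x=6, y=0)
  north (north): blocked, stay at (x=6, y=0)
  south (south): (x=6, y=0) -> (x=6, y=1)
  south (south): (x=6, y=1) -> (x=6, y=2)
  north (north): (x=6, y=2) -> (x=6, y=1)
  east (east): blocked, stay at (x=6, y=1)
  east (east): blocked, stay at (x=6, y=1)
Final: (x=6, y=1)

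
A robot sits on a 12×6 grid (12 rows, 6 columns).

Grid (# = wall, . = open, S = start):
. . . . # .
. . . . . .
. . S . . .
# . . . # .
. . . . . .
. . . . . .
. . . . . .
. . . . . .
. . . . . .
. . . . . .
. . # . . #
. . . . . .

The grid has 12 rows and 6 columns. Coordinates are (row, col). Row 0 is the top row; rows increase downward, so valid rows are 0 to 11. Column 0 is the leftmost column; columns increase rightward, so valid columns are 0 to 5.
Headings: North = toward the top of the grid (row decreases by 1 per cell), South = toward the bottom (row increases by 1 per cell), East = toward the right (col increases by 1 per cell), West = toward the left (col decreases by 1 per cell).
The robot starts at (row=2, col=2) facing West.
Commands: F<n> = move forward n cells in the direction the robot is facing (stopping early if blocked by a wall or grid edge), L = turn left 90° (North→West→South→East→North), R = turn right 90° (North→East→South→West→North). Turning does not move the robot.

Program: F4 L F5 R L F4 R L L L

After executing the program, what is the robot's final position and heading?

Start: (row=2, col=2), facing West
  F4: move forward 2/4 (blocked), now at (row=2, col=0)
  L: turn left, now facing South
  F5: move forward 0/5 (blocked), now at (row=2, col=0)
  R: turn right, now facing West
  L: turn left, now facing South
  F4: move forward 0/4 (blocked), now at (row=2, col=0)
  R: turn right, now facing West
  L: turn left, now facing South
  L: turn left, now facing East
  L: turn left, now facing North
Final: (row=2, col=0), facing North

Answer: Final position: (row=2, col=0), facing North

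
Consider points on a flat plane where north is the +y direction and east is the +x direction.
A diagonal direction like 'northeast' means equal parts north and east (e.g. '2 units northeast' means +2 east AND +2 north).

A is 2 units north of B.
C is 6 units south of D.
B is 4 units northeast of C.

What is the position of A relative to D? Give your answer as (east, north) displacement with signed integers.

Answer: A is at (east=4, north=0) relative to D.

Derivation:
Place D at the origin (east=0, north=0).
  C is 6 units south of D: delta (east=+0, north=-6); C at (east=0, north=-6).
  B is 4 units northeast of C: delta (east=+4, north=+4); B at (east=4, north=-2).
  A is 2 units north of B: delta (east=+0, north=+2); A at (east=4, north=0).
Therefore A relative to D: (east=4, north=0).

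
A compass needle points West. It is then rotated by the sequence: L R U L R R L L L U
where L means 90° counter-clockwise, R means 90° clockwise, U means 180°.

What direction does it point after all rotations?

Answer: Final heading: East

Derivation:
Start: West
  L (left (90° counter-clockwise)) -> South
  R (right (90° clockwise)) -> West
  U (U-turn (180°)) -> East
  L (left (90° counter-clockwise)) -> North
  R (right (90° clockwise)) -> East
  R (right (90° clockwise)) -> South
  L (left (90° counter-clockwise)) -> East
  L (left (90° counter-clockwise)) -> North
  L (left (90° counter-clockwise)) -> West
  U (U-turn (180°)) -> East
Final: East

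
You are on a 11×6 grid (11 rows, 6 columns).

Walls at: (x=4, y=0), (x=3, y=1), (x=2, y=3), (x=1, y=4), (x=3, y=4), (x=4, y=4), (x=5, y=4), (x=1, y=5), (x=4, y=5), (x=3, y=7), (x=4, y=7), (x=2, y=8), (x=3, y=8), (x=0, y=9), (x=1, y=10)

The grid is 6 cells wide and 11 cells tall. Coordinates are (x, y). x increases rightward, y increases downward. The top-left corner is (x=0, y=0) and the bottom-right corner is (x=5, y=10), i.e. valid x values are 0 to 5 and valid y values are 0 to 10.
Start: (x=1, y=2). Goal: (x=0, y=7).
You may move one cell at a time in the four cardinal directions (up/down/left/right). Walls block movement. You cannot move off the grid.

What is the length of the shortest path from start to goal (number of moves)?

BFS from (x=1, y=2) until reaching (x=0, y=7):
  Distance 0: (x=1, y=2)
  Distance 1: (x=1, y=1), (x=0, y=2), (x=2, y=2), (x=1, y=3)
  Distance 2: (x=1, y=0), (x=0, y=1), (x=2, y=1), (x=3, y=2), (x=0, y=3)
  Distance 3: (x=0, y=0), (x=2, y=0), (x=4, y=2), (x=3, y=3), (x=0, y=4)
  Distance 4: (x=3, y=0), (x=4, y=1), (x=5, y=2), (x=4, y=3), (x=0, y=5)
  Distance 5: (x=5, y=1), (x=5, y=3), (x=0, y=6)
  Distance 6: (x=5, y=0), (x=1, y=6), (x=0, y=7)  <- goal reached here
One shortest path (6 moves): (x=1, y=2) -> (x=0, y=2) -> (x=0, y=3) -> (x=0, y=4) -> (x=0, y=5) -> (x=0, y=6) -> (x=0, y=7)

Answer: Shortest path length: 6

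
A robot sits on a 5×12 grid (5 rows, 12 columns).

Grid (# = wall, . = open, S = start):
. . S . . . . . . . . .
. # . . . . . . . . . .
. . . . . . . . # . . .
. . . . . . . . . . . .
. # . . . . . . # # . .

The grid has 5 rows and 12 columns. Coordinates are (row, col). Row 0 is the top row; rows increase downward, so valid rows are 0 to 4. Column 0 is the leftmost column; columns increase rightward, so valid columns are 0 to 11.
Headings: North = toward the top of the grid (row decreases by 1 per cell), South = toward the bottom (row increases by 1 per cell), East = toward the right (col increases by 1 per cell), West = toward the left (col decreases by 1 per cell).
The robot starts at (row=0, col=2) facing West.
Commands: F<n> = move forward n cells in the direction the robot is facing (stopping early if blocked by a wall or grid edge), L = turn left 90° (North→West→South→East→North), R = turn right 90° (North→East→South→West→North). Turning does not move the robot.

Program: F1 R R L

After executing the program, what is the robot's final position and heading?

Answer: Final position: (row=0, col=1), facing North

Derivation:
Start: (row=0, col=2), facing West
  F1: move forward 1, now at (row=0, col=1)
  R: turn right, now facing North
  R: turn right, now facing East
  L: turn left, now facing North
Final: (row=0, col=1), facing North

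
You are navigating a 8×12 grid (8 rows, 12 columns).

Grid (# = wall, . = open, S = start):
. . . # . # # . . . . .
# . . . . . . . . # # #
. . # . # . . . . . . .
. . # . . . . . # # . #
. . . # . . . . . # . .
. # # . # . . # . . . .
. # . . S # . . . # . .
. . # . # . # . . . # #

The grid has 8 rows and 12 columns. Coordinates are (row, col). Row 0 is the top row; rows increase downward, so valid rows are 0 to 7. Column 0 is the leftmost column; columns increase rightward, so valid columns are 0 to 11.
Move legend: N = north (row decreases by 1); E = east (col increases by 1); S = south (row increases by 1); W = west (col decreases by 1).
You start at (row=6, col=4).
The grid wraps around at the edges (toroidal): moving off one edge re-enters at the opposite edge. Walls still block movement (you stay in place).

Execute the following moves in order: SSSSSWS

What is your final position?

Start: (row=6, col=4)
  [×5]S (south): blocked, stay at (row=6, col=4)
  W (west): (row=6, col=4) -> (row=6, col=3)
  S (south): (row=6, col=3) -> (row=7, col=3)
Final: (row=7, col=3)

Answer: Final position: (row=7, col=3)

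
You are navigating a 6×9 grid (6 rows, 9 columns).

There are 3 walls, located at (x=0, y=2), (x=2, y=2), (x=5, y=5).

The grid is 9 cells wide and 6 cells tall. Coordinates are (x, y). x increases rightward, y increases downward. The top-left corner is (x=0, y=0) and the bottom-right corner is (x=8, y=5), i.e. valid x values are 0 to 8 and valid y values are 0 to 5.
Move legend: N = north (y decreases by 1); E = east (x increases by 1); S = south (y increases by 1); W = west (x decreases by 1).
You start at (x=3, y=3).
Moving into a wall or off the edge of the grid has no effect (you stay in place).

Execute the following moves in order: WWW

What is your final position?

Answer: Final position: (x=0, y=3)

Derivation:
Start: (x=3, y=3)
  W (west): (x=3, y=3) -> (x=2, y=3)
  W (west): (x=2, y=3) -> (x=1, y=3)
  W (west): (x=1, y=3) -> (x=0, y=3)
Final: (x=0, y=3)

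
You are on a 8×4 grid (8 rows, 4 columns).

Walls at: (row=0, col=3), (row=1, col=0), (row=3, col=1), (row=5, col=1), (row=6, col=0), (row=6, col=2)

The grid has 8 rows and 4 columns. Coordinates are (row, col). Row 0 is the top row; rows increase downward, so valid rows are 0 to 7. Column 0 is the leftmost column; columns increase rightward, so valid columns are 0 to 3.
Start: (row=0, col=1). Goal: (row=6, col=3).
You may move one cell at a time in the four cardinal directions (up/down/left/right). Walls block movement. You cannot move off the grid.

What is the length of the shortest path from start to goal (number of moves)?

BFS from (row=0, col=1) until reaching (row=6, col=3):
  Distance 0: (row=0, col=1)
  Distance 1: (row=0, col=0), (row=0, col=2), (row=1, col=1)
  Distance 2: (row=1, col=2), (row=2, col=1)
  Distance 3: (row=1, col=3), (row=2, col=0), (row=2, col=2)
  Distance 4: (row=2, col=3), (row=3, col=0), (row=3, col=2)
  Distance 5: (row=3, col=3), (row=4, col=0), (row=4, col=2)
  Distance 6: (row=4, col=1), (row=4, col=3), (row=5, col=0), (row=5, col=2)
  Distance 7: (row=5, col=3)
  Distance 8: (row=6, col=3)  <- goal reached here
One shortest path (8 moves): (row=0, col=1) -> (row=0, col=2) -> (row=1, col=2) -> (row=1, col=3) -> (row=2, col=3) -> (row=3, col=3) -> (row=4, col=3) -> (row=5, col=3) -> (row=6, col=3)

Answer: Shortest path length: 8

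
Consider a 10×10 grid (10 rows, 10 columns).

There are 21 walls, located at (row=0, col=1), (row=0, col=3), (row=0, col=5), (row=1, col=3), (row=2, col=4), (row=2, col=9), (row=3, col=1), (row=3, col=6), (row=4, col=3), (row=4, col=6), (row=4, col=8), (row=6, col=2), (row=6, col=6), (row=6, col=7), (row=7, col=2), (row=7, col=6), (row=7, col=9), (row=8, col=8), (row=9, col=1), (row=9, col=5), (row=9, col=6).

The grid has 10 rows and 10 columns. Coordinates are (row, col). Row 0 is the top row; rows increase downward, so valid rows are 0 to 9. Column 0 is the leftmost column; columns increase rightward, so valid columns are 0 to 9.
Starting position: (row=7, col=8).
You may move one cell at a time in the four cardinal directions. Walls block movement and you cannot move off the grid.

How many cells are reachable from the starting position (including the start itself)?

BFS flood-fill from (row=7, col=8):
  Distance 0: (row=7, col=8)
  Distance 1: (row=6, col=8), (row=7, col=7)
  Distance 2: (row=5, col=8), (row=6, col=9), (row=8, col=7)
  Distance 3: (row=5, col=7), (row=5, col=9), (row=8, col=6), (row=9, col=7)
  Distance 4: (row=4, col=7), (row=4, col=9), (row=5, col=6), (row=8, col=5), (row=9, col=8)
  Distance 5: (row=3, col=7), (row=3, col=9), (row=5, col=5), (row=7, col=5), (row=8, col=4), (row=9, col=9)
  Distance 6: (row=2, col=7), (row=3, col=8), (row=4, col=5), (row=5, col=4), (row=6, col=5), (row=7, col=4), (row=8, col=3), (row=8, col=9), (row=9, col=4)
  Distance 7: (row=1, col=7), (row=2, col=6), (row=2, col=8), (row=3, col=5), (row=4, col=4), (row=5, col=3), (row=6, col=4), (row=7, col=3), (row=8, col=2), (row=9, col=3)
  Distance 8: (row=0, col=7), (row=1, col=6), (row=1, col=8), (row=2, col=5), (row=3, col=4), (row=5, col=2), (row=6, col=3), (row=8, col=1), (row=9, col=2)
  Distance 9: (row=0, col=6), (row=0, col=8), (row=1, col=5), (row=1, col=9), (row=3, col=3), (row=4, col=2), (row=5, col=1), (row=7, col=1), (row=8, col=0)
  Distance 10: (row=0, col=9), (row=1, col=4), (row=2, col=3), (row=3, col=2), (row=4, col=1), (row=5, col=0), (row=6, col=1), (row=7, col=0), (row=9, col=0)
  Distance 11: (row=0, col=4), (row=2, col=2), (row=4, col=0), (row=6, col=0)
  Distance 12: (row=1, col=2), (row=2, col=1), (row=3, col=0)
  Distance 13: (row=0, col=2), (row=1, col=1), (row=2, col=0)
  Distance 14: (row=1, col=0)
  Distance 15: (row=0, col=0)
Total reachable: 79 (grid has 79 open cells total)

Answer: Reachable cells: 79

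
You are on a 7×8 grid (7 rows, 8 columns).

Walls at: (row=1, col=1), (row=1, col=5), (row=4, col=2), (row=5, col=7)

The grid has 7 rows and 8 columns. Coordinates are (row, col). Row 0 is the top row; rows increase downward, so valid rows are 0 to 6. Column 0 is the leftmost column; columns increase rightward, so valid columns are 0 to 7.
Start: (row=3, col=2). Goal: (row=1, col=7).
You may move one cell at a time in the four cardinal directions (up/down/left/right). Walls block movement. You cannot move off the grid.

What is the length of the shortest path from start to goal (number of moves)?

BFS from (row=3, col=2) until reaching (row=1, col=7):
  Distance 0: (row=3, col=2)
  Distance 1: (row=2, col=2), (row=3, col=1), (row=3, col=3)
  Distance 2: (row=1, col=2), (row=2, col=1), (row=2, col=3), (row=3, col=0), (row=3, col=4), (row=4, col=1), (row=4, col=3)
  Distance 3: (row=0, col=2), (row=1, col=3), (row=2, col=0), (row=2, col=4), (row=3, col=5), (row=4, col=0), (row=4, col=4), (row=5, col=1), (row=5, col=3)
  Distance 4: (row=0, col=1), (row=0, col=3), (row=1, col=0), (row=1, col=4), (row=2, col=5), (row=3, col=6), (row=4, col=5), (row=5, col=0), (row=5, col=2), (row=5, col=4), (row=6, col=1), (row=6, col=3)
  Distance 5: (row=0, col=0), (row=0, col=4), (row=2, col=6), (row=3, col=7), (row=4, col=6), (row=5, col=5), (row=6, col=0), (row=6, col=2), (row=6, col=4)
  Distance 6: (row=0, col=5), (row=1, col=6), (row=2, col=7), (row=4, col=7), (row=5, col=6), (row=6, col=5)
  Distance 7: (row=0, col=6), (row=1, col=7), (row=6, col=6)  <- goal reached here
One shortest path (7 moves): (row=3, col=2) -> (row=3, col=3) -> (row=3, col=4) -> (row=3, col=5) -> (row=3, col=6) -> (row=3, col=7) -> (row=2, col=7) -> (row=1, col=7)

Answer: Shortest path length: 7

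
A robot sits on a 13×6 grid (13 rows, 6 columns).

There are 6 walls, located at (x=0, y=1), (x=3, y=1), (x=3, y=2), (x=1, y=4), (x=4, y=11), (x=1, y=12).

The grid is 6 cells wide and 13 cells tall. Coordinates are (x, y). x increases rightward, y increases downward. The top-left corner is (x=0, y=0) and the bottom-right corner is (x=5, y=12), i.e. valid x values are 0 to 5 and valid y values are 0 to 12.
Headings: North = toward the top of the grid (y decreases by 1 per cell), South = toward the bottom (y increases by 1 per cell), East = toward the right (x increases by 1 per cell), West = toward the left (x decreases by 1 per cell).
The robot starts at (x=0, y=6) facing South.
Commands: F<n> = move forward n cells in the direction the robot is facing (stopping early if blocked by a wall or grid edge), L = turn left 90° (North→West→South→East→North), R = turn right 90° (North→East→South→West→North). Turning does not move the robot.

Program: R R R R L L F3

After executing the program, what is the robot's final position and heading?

Answer: Final position: (x=0, y=3), facing North

Derivation:
Start: (x=0, y=6), facing South
  R: turn right, now facing West
  R: turn right, now facing North
  R: turn right, now facing East
  R: turn right, now facing South
  L: turn left, now facing East
  L: turn left, now facing North
  F3: move forward 3, now at (x=0, y=3)
Final: (x=0, y=3), facing North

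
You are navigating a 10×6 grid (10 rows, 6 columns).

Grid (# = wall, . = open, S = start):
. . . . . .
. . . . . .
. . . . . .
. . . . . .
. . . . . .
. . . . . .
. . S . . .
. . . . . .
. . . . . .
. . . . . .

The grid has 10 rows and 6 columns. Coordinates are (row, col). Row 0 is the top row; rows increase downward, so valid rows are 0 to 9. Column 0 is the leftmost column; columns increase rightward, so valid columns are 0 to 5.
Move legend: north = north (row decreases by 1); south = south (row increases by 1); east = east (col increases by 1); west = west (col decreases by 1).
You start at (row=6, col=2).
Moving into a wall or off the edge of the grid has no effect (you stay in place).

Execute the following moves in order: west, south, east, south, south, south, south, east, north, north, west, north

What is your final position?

Start: (row=6, col=2)
  west (west): (row=6, col=2) -> (row=6, col=1)
  south (south): (row=6, col=1) -> (row=7, col=1)
  east (east): (row=7, col=1) -> (row=7, col=2)
  south (south): (row=7, col=2) -> (row=8, col=2)
  south (south): (row=8, col=2) -> (row=9, col=2)
  south (south): blocked, stay at (row=9, col=2)
  south (south): blocked, stay at (row=9, col=2)
  east (east): (row=9, col=2) -> (row=9, col=3)
  north (north): (row=9, col=3) -> (row=8, col=3)
  north (north): (row=8, col=3) -> (row=7, col=3)
  west (west): (row=7, col=3) -> (row=7, col=2)
  north (north): (row=7, col=2) -> (row=6, col=2)
Final: (row=6, col=2)

Answer: Final position: (row=6, col=2)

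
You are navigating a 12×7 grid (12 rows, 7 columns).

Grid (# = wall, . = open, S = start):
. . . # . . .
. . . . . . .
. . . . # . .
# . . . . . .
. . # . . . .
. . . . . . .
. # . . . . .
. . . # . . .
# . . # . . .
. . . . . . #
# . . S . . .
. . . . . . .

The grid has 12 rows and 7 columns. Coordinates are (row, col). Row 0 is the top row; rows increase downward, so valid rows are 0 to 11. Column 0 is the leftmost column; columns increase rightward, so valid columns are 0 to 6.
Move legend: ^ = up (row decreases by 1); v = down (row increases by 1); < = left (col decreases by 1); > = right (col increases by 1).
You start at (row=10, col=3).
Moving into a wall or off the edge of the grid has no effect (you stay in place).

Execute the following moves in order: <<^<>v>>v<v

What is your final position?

Answer: Final position: (row=11, col=2)

Derivation:
Start: (row=10, col=3)
  < (left): (row=10, col=3) -> (row=10, col=2)
  < (left): (row=10, col=2) -> (row=10, col=1)
  ^ (up): (row=10, col=1) -> (row=9, col=1)
  < (left): (row=9, col=1) -> (row=9, col=0)
  > (right): (row=9, col=0) -> (row=9, col=1)
  v (down): (row=9, col=1) -> (row=10, col=1)
  > (right): (row=10, col=1) -> (row=10, col=2)
  > (right): (row=10, col=2) -> (row=10, col=3)
  v (down): (row=10, col=3) -> (row=11, col=3)
  < (left): (row=11, col=3) -> (row=11, col=2)
  v (down): blocked, stay at (row=11, col=2)
Final: (row=11, col=2)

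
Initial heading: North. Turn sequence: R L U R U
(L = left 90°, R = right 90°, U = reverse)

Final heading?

Answer: Final heading: East

Derivation:
Start: North
  R (right (90° clockwise)) -> East
  L (left (90° counter-clockwise)) -> North
  U (U-turn (180°)) -> South
  R (right (90° clockwise)) -> West
  U (U-turn (180°)) -> East
Final: East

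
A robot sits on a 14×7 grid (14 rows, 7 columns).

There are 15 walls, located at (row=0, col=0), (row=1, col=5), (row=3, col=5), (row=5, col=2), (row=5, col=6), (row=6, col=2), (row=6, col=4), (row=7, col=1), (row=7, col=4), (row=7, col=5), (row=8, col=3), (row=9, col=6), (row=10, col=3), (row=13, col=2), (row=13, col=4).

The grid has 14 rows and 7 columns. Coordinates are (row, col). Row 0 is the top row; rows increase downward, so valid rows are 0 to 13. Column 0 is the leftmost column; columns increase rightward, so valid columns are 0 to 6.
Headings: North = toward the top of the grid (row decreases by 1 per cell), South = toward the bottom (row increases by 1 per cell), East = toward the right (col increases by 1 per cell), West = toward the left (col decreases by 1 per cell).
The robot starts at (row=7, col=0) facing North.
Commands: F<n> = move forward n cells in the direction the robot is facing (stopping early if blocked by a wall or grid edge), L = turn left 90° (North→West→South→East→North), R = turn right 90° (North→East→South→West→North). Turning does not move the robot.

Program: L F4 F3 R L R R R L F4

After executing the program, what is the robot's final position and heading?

Start: (row=7, col=0), facing North
  L: turn left, now facing West
  F4: move forward 0/4 (blocked), now at (row=7, col=0)
  F3: move forward 0/3 (blocked), now at (row=7, col=0)
  R: turn right, now facing North
  L: turn left, now facing West
  R: turn right, now facing North
  R: turn right, now facing East
  R: turn right, now facing South
  L: turn left, now facing East
  F4: move forward 0/4 (blocked), now at (row=7, col=0)
Final: (row=7, col=0), facing East

Answer: Final position: (row=7, col=0), facing East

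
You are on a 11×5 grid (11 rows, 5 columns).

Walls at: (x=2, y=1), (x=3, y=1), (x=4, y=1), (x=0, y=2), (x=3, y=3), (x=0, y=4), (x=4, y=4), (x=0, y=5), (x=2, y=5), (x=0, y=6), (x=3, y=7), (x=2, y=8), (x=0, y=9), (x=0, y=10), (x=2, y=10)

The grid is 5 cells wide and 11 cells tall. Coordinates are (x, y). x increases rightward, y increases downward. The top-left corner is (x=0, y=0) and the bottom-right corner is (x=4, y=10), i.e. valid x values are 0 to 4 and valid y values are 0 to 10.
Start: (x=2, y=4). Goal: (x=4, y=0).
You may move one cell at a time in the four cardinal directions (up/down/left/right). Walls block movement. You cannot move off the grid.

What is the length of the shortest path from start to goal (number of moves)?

BFS from (x=2, y=4) until reaching (x=4, y=0):
  Distance 0: (x=2, y=4)
  Distance 1: (x=2, y=3), (x=1, y=4), (x=3, y=4)
  Distance 2: (x=2, y=2), (x=1, y=3), (x=1, y=5), (x=3, y=5)
  Distance 3: (x=1, y=2), (x=3, y=2), (x=0, y=3), (x=4, y=5), (x=1, y=6), (x=3, y=6)
  Distance 4: (x=1, y=1), (x=4, y=2), (x=2, y=6), (x=4, y=6), (x=1, y=7)
  Distance 5: (x=1, y=0), (x=0, y=1), (x=4, y=3), (x=0, y=7), (x=2, y=7), (x=4, y=7), (x=1, y=8)
  Distance 6: (x=0, y=0), (x=2, y=0), (x=0, y=8), (x=4, y=8), (x=1, y=9)
  Distance 7: (x=3, y=0), (x=3, y=8), (x=2, y=9), (x=4, y=9), (x=1, y=10)
  Distance 8: (x=4, y=0), (x=3, y=9), (x=4, y=10)  <- goal reached here
One shortest path (8 moves): (x=2, y=4) -> (x=1, y=4) -> (x=1, y=3) -> (x=1, y=2) -> (x=1, y=1) -> (x=1, y=0) -> (x=2, y=0) -> (x=3, y=0) -> (x=4, y=0)

Answer: Shortest path length: 8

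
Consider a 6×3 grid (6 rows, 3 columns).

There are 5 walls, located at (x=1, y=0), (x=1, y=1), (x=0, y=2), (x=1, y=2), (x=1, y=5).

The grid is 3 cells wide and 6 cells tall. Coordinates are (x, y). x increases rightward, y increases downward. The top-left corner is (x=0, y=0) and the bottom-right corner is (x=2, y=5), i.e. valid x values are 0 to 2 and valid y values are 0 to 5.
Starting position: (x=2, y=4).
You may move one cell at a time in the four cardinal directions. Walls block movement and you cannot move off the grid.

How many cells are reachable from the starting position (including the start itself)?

Answer: Reachable cells: 11

Derivation:
BFS flood-fill from (x=2, y=4):
  Distance 0: (x=2, y=4)
  Distance 1: (x=2, y=3), (x=1, y=4), (x=2, y=5)
  Distance 2: (x=2, y=2), (x=1, y=3), (x=0, y=4)
  Distance 3: (x=2, y=1), (x=0, y=3), (x=0, y=5)
  Distance 4: (x=2, y=0)
Total reachable: 11 (grid has 13 open cells total)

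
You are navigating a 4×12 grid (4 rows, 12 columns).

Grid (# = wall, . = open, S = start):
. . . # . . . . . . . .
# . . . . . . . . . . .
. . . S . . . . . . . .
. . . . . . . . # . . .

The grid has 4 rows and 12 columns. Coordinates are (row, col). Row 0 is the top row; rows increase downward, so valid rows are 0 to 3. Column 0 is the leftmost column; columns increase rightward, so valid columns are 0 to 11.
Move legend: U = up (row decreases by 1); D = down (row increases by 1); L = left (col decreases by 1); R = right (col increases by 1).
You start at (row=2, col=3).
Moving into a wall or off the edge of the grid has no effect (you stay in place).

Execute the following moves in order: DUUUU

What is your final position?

Answer: Final position: (row=1, col=3)

Derivation:
Start: (row=2, col=3)
  D (down): (row=2, col=3) -> (row=3, col=3)
  U (up): (row=3, col=3) -> (row=2, col=3)
  U (up): (row=2, col=3) -> (row=1, col=3)
  U (up): blocked, stay at (row=1, col=3)
  U (up): blocked, stay at (row=1, col=3)
Final: (row=1, col=3)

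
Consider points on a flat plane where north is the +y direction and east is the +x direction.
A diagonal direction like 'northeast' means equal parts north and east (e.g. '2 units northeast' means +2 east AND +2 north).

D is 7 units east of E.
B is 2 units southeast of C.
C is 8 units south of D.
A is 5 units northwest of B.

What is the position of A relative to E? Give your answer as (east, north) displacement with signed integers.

Answer: A is at (east=4, north=-5) relative to E.

Derivation:
Place E at the origin (east=0, north=0).
  D is 7 units east of E: delta (east=+7, north=+0); D at (east=7, north=0).
  C is 8 units south of D: delta (east=+0, north=-8); C at (east=7, north=-8).
  B is 2 units southeast of C: delta (east=+2, north=-2); B at (east=9, north=-10).
  A is 5 units northwest of B: delta (east=-5, north=+5); A at (east=4, north=-5).
Therefore A relative to E: (east=4, north=-5).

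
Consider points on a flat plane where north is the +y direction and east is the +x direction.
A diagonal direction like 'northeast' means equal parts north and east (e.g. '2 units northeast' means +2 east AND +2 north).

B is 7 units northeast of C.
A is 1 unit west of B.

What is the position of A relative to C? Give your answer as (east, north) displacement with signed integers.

Place C at the origin (east=0, north=0).
  B is 7 units northeast of C: delta (east=+7, north=+7); B at (east=7, north=7).
  A is 1 unit west of B: delta (east=-1, north=+0); A at (east=6, north=7).
Therefore A relative to C: (east=6, north=7).

Answer: A is at (east=6, north=7) relative to C.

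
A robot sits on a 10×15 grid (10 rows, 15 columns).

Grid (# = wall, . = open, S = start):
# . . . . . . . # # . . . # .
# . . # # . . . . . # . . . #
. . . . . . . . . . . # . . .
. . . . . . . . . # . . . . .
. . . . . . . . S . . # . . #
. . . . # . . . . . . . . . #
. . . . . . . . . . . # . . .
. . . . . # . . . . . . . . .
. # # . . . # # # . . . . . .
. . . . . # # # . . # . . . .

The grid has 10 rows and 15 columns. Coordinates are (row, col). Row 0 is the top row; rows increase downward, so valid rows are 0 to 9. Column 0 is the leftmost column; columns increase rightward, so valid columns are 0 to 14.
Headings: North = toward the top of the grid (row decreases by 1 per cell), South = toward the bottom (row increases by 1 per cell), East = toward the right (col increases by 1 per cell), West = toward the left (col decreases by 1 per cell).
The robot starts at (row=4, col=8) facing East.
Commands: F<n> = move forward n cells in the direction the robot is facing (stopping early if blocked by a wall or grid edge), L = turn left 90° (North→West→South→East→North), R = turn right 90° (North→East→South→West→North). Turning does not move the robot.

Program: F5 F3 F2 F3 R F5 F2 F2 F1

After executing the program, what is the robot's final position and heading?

Start: (row=4, col=8), facing East
  F5: move forward 2/5 (blocked), now at (row=4, col=10)
  F3: move forward 0/3 (blocked), now at (row=4, col=10)
  F2: move forward 0/2 (blocked), now at (row=4, col=10)
  F3: move forward 0/3 (blocked), now at (row=4, col=10)
  R: turn right, now facing South
  F5: move forward 4/5 (blocked), now at (row=8, col=10)
  F2: move forward 0/2 (blocked), now at (row=8, col=10)
  F2: move forward 0/2 (blocked), now at (row=8, col=10)
  F1: move forward 0/1 (blocked), now at (row=8, col=10)
Final: (row=8, col=10), facing South

Answer: Final position: (row=8, col=10), facing South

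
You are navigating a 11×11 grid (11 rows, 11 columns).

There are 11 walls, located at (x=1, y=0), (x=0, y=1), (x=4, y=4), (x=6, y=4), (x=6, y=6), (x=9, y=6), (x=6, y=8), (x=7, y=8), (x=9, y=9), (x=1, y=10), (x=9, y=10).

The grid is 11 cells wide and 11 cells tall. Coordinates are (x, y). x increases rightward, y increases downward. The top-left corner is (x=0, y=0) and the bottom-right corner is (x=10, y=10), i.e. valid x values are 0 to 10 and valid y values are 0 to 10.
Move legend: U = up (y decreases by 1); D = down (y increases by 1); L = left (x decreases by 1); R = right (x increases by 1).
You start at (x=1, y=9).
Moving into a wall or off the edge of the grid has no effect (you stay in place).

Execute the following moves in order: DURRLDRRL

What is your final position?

Answer: Final position: (x=3, y=9)

Derivation:
Start: (x=1, y=9)
  D (down): blocked, stay at (x=1, y=9)
  U (up): (x=1, y=9) -> (x=1, y=8)
  R (right): (x=1, y=8) -> (x=2, y=8)
  R (right): (x=2, y=8) -> (x=3, y=8)
  L (left): (x=3, y=8) -> (x=2, y=8)
  D (down): (x=2, y=8) -> (x=2, y=9)
  R (right): (x=2, y=9) -> (x=3, y=9)
  R (right): (x=3, y=9) -> (x=4, y=9)
  L (left): (x=4, y=9) -> (x=3, y=9)
Final: (x=3, y=9)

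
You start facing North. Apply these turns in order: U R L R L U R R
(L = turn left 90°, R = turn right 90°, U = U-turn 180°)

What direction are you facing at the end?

Answer: Final heading: South

Derivation:
Start: North
  U (U-turn (180°)) -> South
  R (right (90° clockwise)) -> West
  L (left (90° counter-clockwise)) -> South
  R (right (90° clockwise)) -> West
  L (left (90° counter-clockwise)) -> South
  U (U-turn (180°)) -> North
  R (right (90° clockwise)) -> East
  R (right (90° clockwise)) -> South
Final: South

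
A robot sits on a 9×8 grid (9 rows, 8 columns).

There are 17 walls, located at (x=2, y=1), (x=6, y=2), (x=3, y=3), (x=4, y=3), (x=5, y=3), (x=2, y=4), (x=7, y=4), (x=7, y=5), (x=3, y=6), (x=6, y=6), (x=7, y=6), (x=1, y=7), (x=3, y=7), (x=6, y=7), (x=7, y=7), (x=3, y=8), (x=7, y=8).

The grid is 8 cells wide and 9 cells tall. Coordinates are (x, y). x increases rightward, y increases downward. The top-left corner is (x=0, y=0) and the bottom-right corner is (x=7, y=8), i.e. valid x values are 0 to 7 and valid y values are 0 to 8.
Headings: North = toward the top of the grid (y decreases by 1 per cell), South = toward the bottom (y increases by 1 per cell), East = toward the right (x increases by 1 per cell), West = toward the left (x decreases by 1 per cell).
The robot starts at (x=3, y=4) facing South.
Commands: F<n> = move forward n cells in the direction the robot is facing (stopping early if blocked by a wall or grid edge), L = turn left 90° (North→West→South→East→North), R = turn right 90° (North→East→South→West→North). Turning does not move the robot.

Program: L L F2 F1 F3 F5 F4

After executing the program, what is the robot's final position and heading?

Start: (x=3, y=4), facing South
  L: turn left, now facing East
  L: turn left, now facing North
  F2: move forward 0/2 (blocked), now at (x=3, y=4)
  F1: move forward 0/1 (blocked), now at (x=3, y=4)
  F3: move forward 0/3 (blocked), now at (x=3, y=4)
  F5: move forward 0/5 (blocked), now at (x=3, y=4)
  F4: move forward 0/4 (blocked), now at (x=3, y=4)
Final: (x=3, y=4), facing North

Answer: Final position: (x=3, y=4), facing North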